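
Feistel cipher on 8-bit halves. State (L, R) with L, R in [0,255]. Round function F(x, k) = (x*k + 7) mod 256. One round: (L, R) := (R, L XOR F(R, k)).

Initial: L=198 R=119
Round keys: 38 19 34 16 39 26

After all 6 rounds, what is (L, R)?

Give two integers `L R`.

Answer: 17 205

Derivation:
Round 1 (k=38): L=119 R=119
Round 2 (k=19): L=119 R=171
Round 3 (k=34): L=171 R=202
Round 4 (k=16): L=202 R=12
Round 5 (k=39): L=12 R=17
Round 6 (k=26): L=17 R=205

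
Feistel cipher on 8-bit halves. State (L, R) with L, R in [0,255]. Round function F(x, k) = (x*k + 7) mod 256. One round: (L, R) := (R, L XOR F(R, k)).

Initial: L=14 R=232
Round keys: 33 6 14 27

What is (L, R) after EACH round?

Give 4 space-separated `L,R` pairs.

Answer: 232,225 225,165 165,236 236,78

Derivation:
Round 1 (k=33): L=232 R=225
Round 2 (k=6): L=225 R=165
Round 3 (k=14): L=165 R=236
Round 4 (k=27): L=236 R=78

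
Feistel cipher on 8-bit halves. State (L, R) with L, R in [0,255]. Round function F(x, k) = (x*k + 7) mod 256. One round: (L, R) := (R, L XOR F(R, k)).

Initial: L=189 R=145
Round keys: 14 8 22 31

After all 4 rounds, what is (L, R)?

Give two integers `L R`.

Round 1 (k=14): L=145 R=72
Round 2 (k=8): L=72 R=214
Round 3 (k=22): L=214 R=35
Round 4 (k=31): L=35 R=146

Answer: 35 146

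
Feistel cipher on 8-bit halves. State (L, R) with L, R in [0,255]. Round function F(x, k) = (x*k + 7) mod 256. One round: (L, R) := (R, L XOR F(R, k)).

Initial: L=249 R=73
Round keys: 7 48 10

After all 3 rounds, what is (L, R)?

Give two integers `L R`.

Round 1 (k=7): L=73 R=255
Round 2 (k=48): L=255 R=158
Round 3 (k=10): L=158 R=204

Answer: 158 204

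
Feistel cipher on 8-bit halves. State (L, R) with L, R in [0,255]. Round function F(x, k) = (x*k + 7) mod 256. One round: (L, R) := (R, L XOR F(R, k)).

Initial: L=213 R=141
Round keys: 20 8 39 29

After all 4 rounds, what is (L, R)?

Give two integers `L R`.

Answer: 67 228

Derivation:
Round 1 (k=20): L=141 R=222
Round 2 (k=8): L=222 R=122
Round 3 (k=39): L=122 R=67
Round 4 (k=29): L=67 R=228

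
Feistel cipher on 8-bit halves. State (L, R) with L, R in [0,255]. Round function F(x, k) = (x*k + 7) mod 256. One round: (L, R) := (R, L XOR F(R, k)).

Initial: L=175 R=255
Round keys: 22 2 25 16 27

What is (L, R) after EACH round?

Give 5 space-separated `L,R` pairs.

Answer: 255,94 94,60 60,189 189,235 235,109

Derivation:
Round 1 (k=22): L=255 R=94
Round 2 (k=2): L=94 R=60
Round 3 (k=25): L=60 R=189
Round 4 (k=16): L=189 R=235
Round 5 (k=27): L=235 R=109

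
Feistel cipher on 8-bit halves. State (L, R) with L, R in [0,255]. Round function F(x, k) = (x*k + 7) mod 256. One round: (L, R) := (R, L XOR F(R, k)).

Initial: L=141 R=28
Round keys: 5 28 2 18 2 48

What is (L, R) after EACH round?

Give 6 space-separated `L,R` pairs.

Answer: 28,30 30,83 83,179 179,206 206,16 16,201

Derivation:
Round 1 (k=5): L=28 R=30
Round 2 (k=28): L=30 R=83
Round 3 (k=2): L=83 R=179
Round 4 (k=18): L=179 R=206
Round 5 (k=2): L=206 R=16
Round 6 (k=48): L=16 R=201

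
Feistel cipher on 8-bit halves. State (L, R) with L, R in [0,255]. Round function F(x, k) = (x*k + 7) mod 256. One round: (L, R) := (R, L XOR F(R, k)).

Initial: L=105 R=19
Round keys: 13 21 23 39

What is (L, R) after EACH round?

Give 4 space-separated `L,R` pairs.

Answer: 19,151 151,121 121,113 113,71

Derivation:
Round 1 (k=13): L=19 R=151
Round 2 (k=21): L=151 R=121
Round 3 (k=23): L=121 R=113
Round 4 (k=39): L=113 R=71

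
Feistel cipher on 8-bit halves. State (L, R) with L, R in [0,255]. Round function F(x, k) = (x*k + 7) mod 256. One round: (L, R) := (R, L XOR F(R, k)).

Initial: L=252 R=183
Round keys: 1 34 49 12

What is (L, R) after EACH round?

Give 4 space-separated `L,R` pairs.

Round 1 (k=1): L=183 R=66
Round 2 (k=34): L=66 R=124
Round 3 (k=49): L=124 R=129
Round 4 (k=12): L=129 R=111

Answer: 183,66 66,124 124,129 129,111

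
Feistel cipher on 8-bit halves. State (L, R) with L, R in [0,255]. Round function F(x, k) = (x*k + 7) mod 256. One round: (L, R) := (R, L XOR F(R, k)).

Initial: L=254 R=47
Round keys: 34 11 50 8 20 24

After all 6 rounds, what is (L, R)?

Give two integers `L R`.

Round 1 (k=34): L=47 R=187
Round 2 (k=11): L=187 R=63
Round 3 (k=50): L=63 R=238
Round 4 (k=8): L=238 R=72
Round 5 (k=20): L=72 R=73
Round 6 (k=24): L=73 R=151

Answer: 73 151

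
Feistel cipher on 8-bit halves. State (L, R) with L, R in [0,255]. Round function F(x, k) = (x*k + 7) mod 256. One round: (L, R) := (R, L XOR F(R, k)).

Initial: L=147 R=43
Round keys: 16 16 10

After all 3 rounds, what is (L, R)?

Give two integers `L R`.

Answer: 108 27

Derivation:
Round 1 (k=16): L=43 R=36
Round 2 (k=16): L=36 R=108
Round 3 (k=10): L=108 R=27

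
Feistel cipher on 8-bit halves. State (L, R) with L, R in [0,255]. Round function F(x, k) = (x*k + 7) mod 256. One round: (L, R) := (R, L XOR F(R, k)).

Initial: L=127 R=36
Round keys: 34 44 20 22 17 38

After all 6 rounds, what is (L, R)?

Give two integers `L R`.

Round 1 (k=34): L=36 R=176
Round 2 (k=44): L=176 R=99
Round 3 (k=20): L=99 R=115
Round 4 (k=22): L=115 R=138
Round 5 (k=17): L=138 R=66
Round 6 (k=38): L=66 R=89

Answer: 66 89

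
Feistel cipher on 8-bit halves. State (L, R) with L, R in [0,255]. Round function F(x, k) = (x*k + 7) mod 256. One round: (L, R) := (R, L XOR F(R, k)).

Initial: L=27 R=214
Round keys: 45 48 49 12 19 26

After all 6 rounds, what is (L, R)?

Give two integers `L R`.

Round 1 (k=45): L=214 R=190
Round 2 (k=48): L=190 R=113
Round 3 (k=49): L=113 R=22
Round 4 (k=12): L=22 R=126
Round 5 (k=19): L=126 R=119
Round 6 (k=26): L=119 R=99

Answer: 119 99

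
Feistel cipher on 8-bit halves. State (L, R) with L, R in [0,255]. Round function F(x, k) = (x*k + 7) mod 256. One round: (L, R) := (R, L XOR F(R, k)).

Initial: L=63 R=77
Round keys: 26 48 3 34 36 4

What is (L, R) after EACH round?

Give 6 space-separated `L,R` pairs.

Round 1 (k=26): L=77 R=230
Round 2 (k=48): L=230 R=106
Round 3 (k=3): L=106 R=163
Round 4 (k=34): L=163 R=199
Round 5 (k=36): L=199 R=160
Round 6 (k=4): L=160 R=64

Answer: 77,230 230,106 106,163 163,199 199,160 160,64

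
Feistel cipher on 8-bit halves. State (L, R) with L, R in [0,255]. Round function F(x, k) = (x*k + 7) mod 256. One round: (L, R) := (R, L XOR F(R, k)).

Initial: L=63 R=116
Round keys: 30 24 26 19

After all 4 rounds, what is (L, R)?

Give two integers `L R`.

Round 1 (k=30): L=116 R=160
Round 2 (k=24): L=160 R=115
Round 3 (k=26): L=115 R=21
Round 4 (k=19): L=21 R=229

Answer: 21 229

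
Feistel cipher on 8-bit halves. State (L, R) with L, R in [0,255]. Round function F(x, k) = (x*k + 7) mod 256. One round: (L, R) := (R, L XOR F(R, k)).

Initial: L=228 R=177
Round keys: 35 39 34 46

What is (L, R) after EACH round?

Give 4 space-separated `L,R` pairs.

Answer: 177,222 222,104 104,9 9,205

Derivation:
Round 1 (k=35): L=177 R=222
Round 2 (k=39): L=222 R=104
Round 3 (k=34): L=104 R=9
Round 4 (k=46): L=9 R=205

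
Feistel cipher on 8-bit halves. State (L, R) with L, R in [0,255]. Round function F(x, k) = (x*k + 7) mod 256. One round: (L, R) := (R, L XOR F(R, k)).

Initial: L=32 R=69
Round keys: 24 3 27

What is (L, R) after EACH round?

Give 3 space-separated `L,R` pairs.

Round 1 (k=24): L=69 R=95
Round 2 (k=3): L=95 R=97
Round 3 (k=27): L=97 R=29

Answer: 69,95 95,97 97,29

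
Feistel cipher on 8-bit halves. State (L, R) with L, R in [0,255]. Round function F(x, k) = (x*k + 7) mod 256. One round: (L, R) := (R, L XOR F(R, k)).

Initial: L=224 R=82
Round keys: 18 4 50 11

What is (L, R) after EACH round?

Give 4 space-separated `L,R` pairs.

Round 1 (k=18): L=82 R=43
Round 2 (k=4): L=43 R=225
Round 3 (k=50): L=225 R=210
Round 4 (k=11): L=210 R=236

Answer: 82,43 43,225 225,210 210,236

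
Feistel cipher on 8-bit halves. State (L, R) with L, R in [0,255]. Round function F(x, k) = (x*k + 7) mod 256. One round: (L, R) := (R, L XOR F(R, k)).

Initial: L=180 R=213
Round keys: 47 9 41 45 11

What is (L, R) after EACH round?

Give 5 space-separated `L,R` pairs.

Round 1 (k=47): L=213 R=150
Round 2 (k=9): L=150 R=152
Round 3 (k=41): L=152 R=201
Round 4 (k=45): L=201 R=196
Round 5 (k=11): L=196 R=186

Answer: 213,150 150,152 152,201 201,196 196,186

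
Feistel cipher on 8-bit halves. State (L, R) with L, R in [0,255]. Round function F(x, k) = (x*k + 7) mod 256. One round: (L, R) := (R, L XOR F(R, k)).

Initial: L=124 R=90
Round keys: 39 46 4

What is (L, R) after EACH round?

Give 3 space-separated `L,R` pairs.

Answer: 90,193 193,239 239,2

Derivation:
Round 1 (k=39): L=90 R=193
Round 2 (k=46): L=193 R=239
Round 3 (k=4): L=239 R=2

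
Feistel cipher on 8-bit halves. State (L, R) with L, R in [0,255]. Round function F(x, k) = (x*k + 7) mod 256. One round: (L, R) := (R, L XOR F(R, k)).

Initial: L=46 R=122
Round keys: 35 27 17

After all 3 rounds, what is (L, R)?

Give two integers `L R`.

Round 1 (k=35): L=122 R=155
Round 2 (k=27): L=155 R=26
Round 3 (k=17): L=26 R=90

Answer: 26 90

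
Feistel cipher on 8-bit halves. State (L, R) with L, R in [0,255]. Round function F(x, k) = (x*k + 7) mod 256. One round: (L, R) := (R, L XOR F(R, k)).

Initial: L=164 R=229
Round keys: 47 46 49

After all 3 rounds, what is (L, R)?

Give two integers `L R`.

Round 1 (k=47): L=229 R=182
Round 2 (k=46): L=182 R=94
Round 3 (k=49): L=94 R=179

Answer: 94 179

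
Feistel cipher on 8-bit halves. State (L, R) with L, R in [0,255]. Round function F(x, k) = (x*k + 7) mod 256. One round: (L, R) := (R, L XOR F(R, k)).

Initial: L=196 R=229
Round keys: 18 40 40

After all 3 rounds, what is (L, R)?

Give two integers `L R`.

Answer: 42 114

Derivation:
Round 1 (k=18): L=229 R=229
Round 2 (k=40): L=229 R=42
Round 3 (k=40): L=42 R=114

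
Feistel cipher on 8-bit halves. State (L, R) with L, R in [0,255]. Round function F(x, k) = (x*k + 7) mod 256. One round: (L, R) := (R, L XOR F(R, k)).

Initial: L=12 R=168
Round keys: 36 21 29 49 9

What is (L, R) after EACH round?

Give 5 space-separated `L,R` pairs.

Round 1 (k=36): L=168 R=171
Round 2 (k=21): L=171 R=166
Round 3 (k=29): L=166 R=126
Round 4 (k=49): L=126 R=131
Round 5 (k=9): L=131 R=220

Answer: 168,171 171,166 166,126 126,131 131,220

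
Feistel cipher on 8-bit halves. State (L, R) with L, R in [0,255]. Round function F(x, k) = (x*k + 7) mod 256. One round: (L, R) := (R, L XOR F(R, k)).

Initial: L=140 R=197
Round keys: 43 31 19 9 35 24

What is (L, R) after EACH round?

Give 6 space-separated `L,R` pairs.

Answer: 197,146 146,112 112,197 197,132 132,214 214,147

Derivation:
Round 1 (k=43): L=197 R=146
Round 2 (k=31): L=146 R=112
Round 3 (k=19): L=112 R=197
Round 4 (k=9): L=197 R=132
Round 5 (k=35): L=132 R=214
Round 6 (k=24): L=214 R=147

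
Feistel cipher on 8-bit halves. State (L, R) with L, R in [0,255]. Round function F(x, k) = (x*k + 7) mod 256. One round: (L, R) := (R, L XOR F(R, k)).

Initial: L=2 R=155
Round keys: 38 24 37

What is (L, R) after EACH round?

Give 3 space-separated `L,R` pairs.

Round 1 (k=38): L=155 R=11
Round 2 (k=24): L=11 R=148
Round 3 (k=37): L=148 R=96

Answer: 155,11 11,148 148,96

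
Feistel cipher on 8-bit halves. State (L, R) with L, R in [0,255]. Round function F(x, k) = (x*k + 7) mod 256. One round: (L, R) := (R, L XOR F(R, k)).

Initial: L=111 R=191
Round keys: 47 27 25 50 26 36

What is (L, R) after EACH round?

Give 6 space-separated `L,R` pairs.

Answer: 191,119 119,43 43,77 77,58 58,166 166,101

Derivation:
Round 1 (k=47): L=191 R=119
Round 2 (k=27): L=119 R=43
Round 3 (k=25): L=43 R=77
Round 4 (k=50): L=77 R=58
Round 5 (k=26): L=58 R=166
Round 6 (k=36): L=166 R=101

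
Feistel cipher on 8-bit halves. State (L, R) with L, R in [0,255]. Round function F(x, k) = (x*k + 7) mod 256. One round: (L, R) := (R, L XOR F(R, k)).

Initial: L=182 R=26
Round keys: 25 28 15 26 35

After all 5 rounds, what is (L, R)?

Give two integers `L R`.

Round 1 (k=25): L=26 R=39
Round 2 (k=28): L=39 R=81
Round 3 (k=15): L=81 R=225
Round 4 (k=26): L=225 R=176
Round 5 (k=35): L=176 R=246

Answer: 176 246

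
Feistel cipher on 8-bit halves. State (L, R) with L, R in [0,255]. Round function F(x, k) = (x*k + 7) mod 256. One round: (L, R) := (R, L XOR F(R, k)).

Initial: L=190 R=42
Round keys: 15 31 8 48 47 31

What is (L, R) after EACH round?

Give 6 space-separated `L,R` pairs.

Round 1 (k=15): L=42 R=195
Round 2 (k=31): L=195 R=142
Round 3 (k=8): L=142 R=180
Round 4 (k=48): L=180 R=73
Round 5 (k=47): L=73 R=218
Round 6 (k=31): L=218 R=36

Answer: 42,195 195,142 142,180 180,73 73,218 218,36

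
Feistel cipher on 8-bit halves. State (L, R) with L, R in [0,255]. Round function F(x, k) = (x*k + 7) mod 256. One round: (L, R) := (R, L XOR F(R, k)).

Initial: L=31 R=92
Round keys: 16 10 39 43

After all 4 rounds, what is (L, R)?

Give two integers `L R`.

Answer: 76 224

Derivation:
Round 1 (k=16): L=92 R=216
Round 2 (k=10): L=216 R=43
Round 3 (k=39): L=43 R=76
Round 4 (k=43): L=76 R=224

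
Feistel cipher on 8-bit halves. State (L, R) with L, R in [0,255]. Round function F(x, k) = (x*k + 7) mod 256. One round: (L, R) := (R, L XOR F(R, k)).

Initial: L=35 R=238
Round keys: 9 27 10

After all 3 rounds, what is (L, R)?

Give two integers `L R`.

Answer: 135 11

Derivation:
Round 1 (k=9): L=238 R=70
Round 2 (k=27): L=70 R=135
Round 3 (k=10): L=135 R=11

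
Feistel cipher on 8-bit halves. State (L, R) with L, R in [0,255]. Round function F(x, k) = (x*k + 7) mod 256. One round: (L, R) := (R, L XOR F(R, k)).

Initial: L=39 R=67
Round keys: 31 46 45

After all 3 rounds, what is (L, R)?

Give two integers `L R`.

Answer: 210 242

Derivation:
Round 1 (k=31): L=67 R=3
Round 2 (k=46): L=3 R=210
Round 3 (k=45): L=210 R=242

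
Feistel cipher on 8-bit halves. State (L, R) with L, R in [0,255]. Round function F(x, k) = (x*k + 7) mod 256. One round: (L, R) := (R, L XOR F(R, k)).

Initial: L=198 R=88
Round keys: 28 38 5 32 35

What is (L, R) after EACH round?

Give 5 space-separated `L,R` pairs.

Answer: 88,97 97,53 53,113 113,18 18,12

Derivation:
Round 1 (k=28): L=88 R=97
Round 2 (k=38): L=97 R=53
Round 3 (k=5): L=53 R=113
Round 4 (k=32): L=113 R=18
Round 5 (k=35): L=18 R=12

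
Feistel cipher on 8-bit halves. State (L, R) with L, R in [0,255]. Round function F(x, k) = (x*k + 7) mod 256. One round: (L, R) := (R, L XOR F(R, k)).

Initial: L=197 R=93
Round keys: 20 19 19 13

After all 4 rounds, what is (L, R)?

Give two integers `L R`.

Answer: 165 164

Derivation:
Round 1 (k=20): L=93 R=142
Round 2 (k=19): L=142 R=204
Round 3 (k=19): L=204 R=165
Round 4 (k=13): L=165 R=164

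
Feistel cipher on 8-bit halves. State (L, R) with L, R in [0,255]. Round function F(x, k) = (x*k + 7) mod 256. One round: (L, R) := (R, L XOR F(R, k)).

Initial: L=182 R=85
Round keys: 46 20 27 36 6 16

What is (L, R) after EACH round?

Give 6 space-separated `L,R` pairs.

Round 1 (k=46): L=85 R=251
Round 2 (k=20): L=251 R=246
Round 3 (k=27): L=246 R=2
Round 4 (k=36): L=2 R=185
Round 5 (k=6): L=185 R=95
Round 6 (k=16): L=95 R=78

Answer: 85,251 251,246 246,2 2,185 185,95 95,78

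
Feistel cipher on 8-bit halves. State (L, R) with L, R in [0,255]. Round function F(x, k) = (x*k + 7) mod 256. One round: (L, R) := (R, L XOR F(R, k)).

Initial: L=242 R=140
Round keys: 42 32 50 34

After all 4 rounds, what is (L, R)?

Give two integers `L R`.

Answer: 96 236

Derivation:
Round 1 (k=42): L=140 R=13
Round 2 (k=32): L=13 R=43
Round 3 (k=50): L=43 R=96
Round 4 (k=34): L=96 R=236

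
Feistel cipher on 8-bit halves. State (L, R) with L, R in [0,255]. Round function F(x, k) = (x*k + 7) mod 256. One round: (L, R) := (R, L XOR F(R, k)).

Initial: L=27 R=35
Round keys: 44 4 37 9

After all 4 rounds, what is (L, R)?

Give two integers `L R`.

Answer: 107 174

Derivation:
Round 1 (k=44): L=35 R=16
Round 2 (k=4): L=16 R=100
Round 3 (k=37): L=100 R=107
Round 4 (k=9): L=107 R=174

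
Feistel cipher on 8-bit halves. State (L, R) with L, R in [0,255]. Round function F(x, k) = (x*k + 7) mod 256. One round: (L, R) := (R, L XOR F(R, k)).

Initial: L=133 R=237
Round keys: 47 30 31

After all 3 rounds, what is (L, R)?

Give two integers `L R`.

Answer: 36 108

Derivation:
Round 1 (k=47): L=237 R=15
Round 2 (k=30): L=15 R=36
Round 3 (k=31): L=36 R=108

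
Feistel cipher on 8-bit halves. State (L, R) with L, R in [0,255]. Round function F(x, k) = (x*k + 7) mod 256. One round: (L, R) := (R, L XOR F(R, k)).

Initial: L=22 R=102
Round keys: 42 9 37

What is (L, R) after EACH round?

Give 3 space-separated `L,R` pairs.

Answer: 102,213 213,226 226,100

Derivation:
Round 1 (k=42): L=102 R=213
Round 2 (k=9): L=213 R=226
Round 3 (k=37): L=226 R=100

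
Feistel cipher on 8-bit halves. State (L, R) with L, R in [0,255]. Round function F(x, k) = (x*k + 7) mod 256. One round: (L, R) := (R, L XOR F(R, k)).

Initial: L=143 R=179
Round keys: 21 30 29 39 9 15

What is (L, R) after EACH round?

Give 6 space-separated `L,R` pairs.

Answer: 179,57 57,6 6,140 140,93 93,192 192,26

Derivation:
Round 1 (k=21): L=179 R=57
Round 2 (k=30): L=57 R=6
Round 3 (k=29): L=6 R=140
Round 4 (k=39): L=140 R=93
Round 5 (k=9): L=93 R=192
Round 6 (k=15): L=192 R=26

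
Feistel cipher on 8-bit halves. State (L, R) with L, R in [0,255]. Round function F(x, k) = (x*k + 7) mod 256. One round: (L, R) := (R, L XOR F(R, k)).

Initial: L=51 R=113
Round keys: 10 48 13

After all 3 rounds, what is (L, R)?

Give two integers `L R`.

Round 1 (k=10): L=113 R=66
Round 2 (k=48): L=66 R=22
Round 3 (k=13): L=22 R=103

Answer: 22 103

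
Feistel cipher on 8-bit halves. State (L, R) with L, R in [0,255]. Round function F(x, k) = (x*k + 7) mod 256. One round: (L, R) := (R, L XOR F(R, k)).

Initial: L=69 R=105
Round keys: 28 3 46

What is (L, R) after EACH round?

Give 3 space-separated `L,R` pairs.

Round 1 (k=28): L=105 R=198
Round 2 (k=3): L=198 R=48
Round 3 (k=46): L=48 R=97

Answer: 105,198 198,48 48,97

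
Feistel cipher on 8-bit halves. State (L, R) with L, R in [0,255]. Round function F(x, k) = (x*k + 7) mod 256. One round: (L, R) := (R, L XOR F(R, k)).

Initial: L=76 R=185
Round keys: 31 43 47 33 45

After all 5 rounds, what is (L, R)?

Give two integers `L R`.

Answer: 12 194

Derivation:
Round 1 (k=31): L=185 R=34
Round 2 (k=43): L=34 R=4
Round 3 (k=47): L=4 R=225
Round 4 (k=33): L=225 R=12
Round 5 (k=45): L=12 R=194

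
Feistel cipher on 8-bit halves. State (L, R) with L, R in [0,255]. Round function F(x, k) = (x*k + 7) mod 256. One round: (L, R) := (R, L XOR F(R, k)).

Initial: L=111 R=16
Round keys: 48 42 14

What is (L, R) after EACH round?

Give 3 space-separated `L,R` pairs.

Answer: 16,104 104,7 7,1

Derivation:
Round 1 (k=48): L=16 R=104
Round 2 (k=42): L=104 R=7
Round 3 (k=14): L=7 R=1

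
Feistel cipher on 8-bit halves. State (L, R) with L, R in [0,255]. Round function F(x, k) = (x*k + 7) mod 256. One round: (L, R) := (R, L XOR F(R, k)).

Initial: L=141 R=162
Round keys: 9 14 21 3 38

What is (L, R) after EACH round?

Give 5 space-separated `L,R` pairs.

Round 1 (k=9): L=162 R=52
Round 2 (k=14): L=52 R=125
Round 3 (k=21): L=125 R=124
Round 4 (k=3): L=124 R=6
Round 5 (k=38): L=6 R=151

Answer: 162,52 52,125 125,124 124,6 6,151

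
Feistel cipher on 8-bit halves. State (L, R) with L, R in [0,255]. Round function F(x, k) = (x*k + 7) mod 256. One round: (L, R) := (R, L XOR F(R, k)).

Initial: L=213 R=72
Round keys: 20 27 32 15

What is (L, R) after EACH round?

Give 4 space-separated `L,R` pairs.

Answer: 72,114 114,69 69,213 213,199

Derivation:
Round 1 (k=20): L=72 R=114
Round 2 (k=27): L=114 R=69
Round 3 (k=32): L=69 R=213
Round 4 (k=15): L=213 R=199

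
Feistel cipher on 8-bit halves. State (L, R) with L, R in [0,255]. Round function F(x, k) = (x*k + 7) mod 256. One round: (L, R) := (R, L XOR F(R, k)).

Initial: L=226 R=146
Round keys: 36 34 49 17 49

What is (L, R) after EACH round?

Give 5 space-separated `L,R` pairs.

Round 1 (k=36): L=146 R=109
Round 2 (k=34): L=109 R=19
Round 3 (k=49): L=19 R=199
Round 4 (k=17): L=199 R=45
Round 5 (k=49): L=45 R=99

Answer: 146,109 109,19 19,199 199,45 45,99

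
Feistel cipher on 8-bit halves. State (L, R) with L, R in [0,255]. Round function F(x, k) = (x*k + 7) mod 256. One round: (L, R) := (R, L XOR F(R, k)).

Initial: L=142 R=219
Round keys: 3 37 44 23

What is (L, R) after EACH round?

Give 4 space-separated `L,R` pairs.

Round 1 (k=3): L=219 R=22
Round 2 (k=37): L=22 R=238
Round 3 (k=44): L=238 R=249
Round 4 (k=23): L=249 R=136

Answer: 219,22 22,238 238,249 249,136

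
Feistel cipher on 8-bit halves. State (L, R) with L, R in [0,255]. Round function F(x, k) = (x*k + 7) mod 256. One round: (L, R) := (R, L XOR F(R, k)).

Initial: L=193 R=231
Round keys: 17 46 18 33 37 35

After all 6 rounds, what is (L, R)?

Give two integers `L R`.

Round 1 (k=17): L=231 R=159
Round 2 (k=46): L=159 R=126
Round 3 (k=18): L=126 R=124
Round 4 (k=33): L=124 R=125
Round 5 (k=37): L=125 R=100
Round 6 (k=35): L=100 R=206

Answer: 100 206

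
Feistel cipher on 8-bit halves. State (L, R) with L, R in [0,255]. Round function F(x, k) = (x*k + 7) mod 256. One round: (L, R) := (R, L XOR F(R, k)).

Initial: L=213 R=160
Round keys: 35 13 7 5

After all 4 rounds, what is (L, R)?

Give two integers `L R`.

Round 1 (k=35): L=160 R=50
Round 2 (k=13): L=50 R=49
Round 3 (k=7): L=49 R=108
Round 4 (k=5): L=108 R=18

Answer: 108 18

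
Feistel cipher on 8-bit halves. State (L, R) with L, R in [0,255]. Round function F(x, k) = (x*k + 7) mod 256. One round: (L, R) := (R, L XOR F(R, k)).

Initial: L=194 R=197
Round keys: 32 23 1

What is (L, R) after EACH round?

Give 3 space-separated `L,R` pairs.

Answer: 197,101 101,223 223,131

Derivation:
Round 1 (k=32): L=197 R=101
Round 2 (k=23): L=101 R=223
Round 3 (k=1): L=223 R=131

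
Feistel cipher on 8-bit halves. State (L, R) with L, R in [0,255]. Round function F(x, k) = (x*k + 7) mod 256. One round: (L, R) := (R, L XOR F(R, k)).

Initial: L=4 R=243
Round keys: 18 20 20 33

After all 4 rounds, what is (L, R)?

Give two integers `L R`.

Round 1 (k=18): L=243 R=25
Round 2 (k=20): L=25 R=8
Round 3 (k=20): L=8 R=190
Round 4 (k=33): L=190 R=141

Answer: 190 141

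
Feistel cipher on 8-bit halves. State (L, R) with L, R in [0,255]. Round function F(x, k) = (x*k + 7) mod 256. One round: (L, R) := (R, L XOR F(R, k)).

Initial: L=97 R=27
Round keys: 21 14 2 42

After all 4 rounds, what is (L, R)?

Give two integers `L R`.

Round 1 (k=21): L=27 R=95
Round 2 (k=14): L=95 R=34
Round 3 (k=2): L=34 R=20
Round 4 (k=42): L=20 R=109

Answer: 20 109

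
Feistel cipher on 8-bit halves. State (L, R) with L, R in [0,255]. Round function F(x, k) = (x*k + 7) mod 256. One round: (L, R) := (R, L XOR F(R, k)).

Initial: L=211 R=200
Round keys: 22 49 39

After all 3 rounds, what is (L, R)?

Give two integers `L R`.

Round 1 (k=22): L=200 R=228
Round 2 (k=49): L=228 R=99
Round 3 (k=39): L=99 R=248

Answer: 99 248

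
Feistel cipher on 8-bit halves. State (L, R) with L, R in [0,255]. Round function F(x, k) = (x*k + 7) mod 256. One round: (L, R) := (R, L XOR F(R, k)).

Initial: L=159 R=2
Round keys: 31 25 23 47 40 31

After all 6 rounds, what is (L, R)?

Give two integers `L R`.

Answer: 113 100

Derivation:
Round 1 (k=31): L=2 R=218
Round 2 (k=25): L=218 R=83
Round 3 (k=23): L=83 R=166
Round 4 (k=47): L=166 R=210
Round 5 (k=40): L=210 R=113
Round 6 (k=31): L=113 R=100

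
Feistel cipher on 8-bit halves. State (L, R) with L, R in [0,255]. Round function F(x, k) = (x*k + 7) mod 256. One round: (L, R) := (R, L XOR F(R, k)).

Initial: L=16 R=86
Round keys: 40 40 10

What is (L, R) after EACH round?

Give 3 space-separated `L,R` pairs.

Answer: 86,103 103,73 73,134

Derivation:
Round 1 (k=40): L=86 R=103
Round 2 (k=40): L=103 R=73
Round 3 (k=10): L=73 R=134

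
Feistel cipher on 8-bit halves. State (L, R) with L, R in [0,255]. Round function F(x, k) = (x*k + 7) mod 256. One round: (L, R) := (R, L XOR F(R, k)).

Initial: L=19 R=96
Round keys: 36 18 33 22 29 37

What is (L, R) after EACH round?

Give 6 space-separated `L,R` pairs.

Round 1 (k=36): L=96 R=148
Round 2 (k=18): L=148 R=15
Round 3 (k=33): L=15 R=98
Round 4 (k=22): L=98 R=124
Round 5 (k=29): L=124 R=113
Round 6 (k=37): L=113 R=32

Answer: 96,148 148,15 15,98 98,124 124,113 113,32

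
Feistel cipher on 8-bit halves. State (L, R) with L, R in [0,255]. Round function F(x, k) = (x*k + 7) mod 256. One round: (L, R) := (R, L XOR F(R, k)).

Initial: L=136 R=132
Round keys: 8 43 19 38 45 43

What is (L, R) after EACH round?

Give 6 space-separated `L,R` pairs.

Round 1 (k=8): L=132 R=175
Round 2 (k=43): L=175 R=232
Round 3 (k=19): L=232 R=144
Round 4 (k=38): L=144 R=143
Round 5 (k=45): L=143 R=186
Round 6 (k=43): L=186 R=202

Answer: 132,175 175,232 232,144 144,143 143,186 186,202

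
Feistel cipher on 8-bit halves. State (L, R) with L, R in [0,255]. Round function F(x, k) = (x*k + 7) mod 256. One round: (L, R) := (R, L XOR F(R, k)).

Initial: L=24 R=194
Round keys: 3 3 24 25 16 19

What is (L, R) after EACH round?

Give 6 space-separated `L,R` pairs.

Answer: 194,85 85,196 196,50 50,45 45,229 229,43

Derivation:
Round 1 (k=3): L=194 R=85
Round 2 (k=3): L=85 R=196
Round 3 (k=24): L=196 R=50
Round 4 (k=25): L=50 R=45
Round 5 (k=16): L=45 R=229
Round 6 (k=19): L=229 R=43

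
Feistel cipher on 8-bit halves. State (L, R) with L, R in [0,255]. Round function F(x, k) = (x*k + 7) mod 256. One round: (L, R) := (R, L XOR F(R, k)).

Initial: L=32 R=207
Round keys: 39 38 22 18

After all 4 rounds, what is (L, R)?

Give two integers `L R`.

Answer: 71 237

Derivation:
Round 1 (k=39): L=207 R=176
Round 2 (k=38): L=176 R=232
Round 3 (k=22): L=232 R=71
Round 4 (k=18): L=71 R=237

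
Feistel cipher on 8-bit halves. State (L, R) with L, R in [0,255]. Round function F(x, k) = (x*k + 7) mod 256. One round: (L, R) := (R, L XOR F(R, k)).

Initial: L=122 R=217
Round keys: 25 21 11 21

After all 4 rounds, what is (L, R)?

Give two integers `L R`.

Answer: 125 224

Derivation:
Round 1 (k=25): L=217 R=66
Round 2 (k=21): L=66 R=168
Round 3 (k=11): L=168 R=125
Round 4 (k=21): L=125 R=224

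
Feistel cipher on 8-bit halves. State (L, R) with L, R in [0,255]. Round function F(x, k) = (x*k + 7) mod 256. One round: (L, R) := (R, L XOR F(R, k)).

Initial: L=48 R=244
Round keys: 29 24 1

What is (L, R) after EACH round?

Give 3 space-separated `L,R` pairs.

Answer: 244,155 155,123 123,25

Derivation:
Round 1 (k=29): L=244 R=155
Round 2 (k=24): L=155 R=123
Round 3 (k=1): L=123 R=25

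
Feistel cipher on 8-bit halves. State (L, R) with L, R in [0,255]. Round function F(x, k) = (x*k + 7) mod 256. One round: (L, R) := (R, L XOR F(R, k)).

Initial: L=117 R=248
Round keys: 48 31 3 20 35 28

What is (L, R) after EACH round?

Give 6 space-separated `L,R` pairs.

Answer: 248,242 242,173 173,252 252,26 26,105 105,153

Derivation:
Round 1 (k=48): L=248 R=242
Round 2 (k=31): L=242 R=173
Round 3 (k=3): L=173 R=252
Round 4 (k=20): L=252 R=26
Round 5 (k=35): L=26 R=105
Round 6 (k=28): L=105 R=153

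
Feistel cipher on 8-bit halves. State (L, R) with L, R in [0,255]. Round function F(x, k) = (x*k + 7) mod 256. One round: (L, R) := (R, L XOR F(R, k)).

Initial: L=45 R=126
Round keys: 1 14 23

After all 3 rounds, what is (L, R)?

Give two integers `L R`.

Answer: 73 62

Derivation:
Round 1 (k=1): L=126 R=168
Round 2 (k=14): L=168 R=73
Round 3 (k=23): L=73 R=62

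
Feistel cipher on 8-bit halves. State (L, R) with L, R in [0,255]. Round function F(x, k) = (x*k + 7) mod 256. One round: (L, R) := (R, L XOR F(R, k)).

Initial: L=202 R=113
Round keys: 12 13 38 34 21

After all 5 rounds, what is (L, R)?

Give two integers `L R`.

Answer: 34 93

Derivation:
Round 1 (k=12): L=113 R=153
Round 2 (k=13): L=153 R=189
Round 3 (k=38): L=189 R=140
Round 4 (k=34): L=140 R=34
Round 5 (k=21): L=34 R=93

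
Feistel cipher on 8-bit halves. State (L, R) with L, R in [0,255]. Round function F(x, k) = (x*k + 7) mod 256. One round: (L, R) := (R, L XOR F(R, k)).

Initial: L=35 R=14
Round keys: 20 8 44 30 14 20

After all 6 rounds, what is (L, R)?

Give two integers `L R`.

Round 1 (k=20): L=14 R=60
Round 2 (k=8): L=60 R=233
Round 3 (k=44): L=233 R=47
Round 4 (k=30): L=47 R=96
Round 5 (k=14): L=96 R=104
Round 6 (k=20): L=104 R=71

Answer: 104 71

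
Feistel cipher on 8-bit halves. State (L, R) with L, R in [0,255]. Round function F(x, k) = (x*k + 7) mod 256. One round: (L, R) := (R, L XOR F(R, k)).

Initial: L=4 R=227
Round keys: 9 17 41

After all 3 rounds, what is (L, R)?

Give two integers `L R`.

Round 1 (k=9): L=227 R=6
Round 2 (k=17): L=6 R=142
Round 3 (k=41): L=142 R=195

Answer: 142 195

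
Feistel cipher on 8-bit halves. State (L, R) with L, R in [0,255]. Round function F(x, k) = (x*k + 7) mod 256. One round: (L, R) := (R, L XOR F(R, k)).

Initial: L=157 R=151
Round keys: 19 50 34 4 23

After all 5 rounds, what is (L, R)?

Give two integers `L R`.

Answer: 225 60

Derivation:
Round 1 (k=19): L=151 R=161
Round 2 (k=50): L=161 R=238
Round 3 (k=34): L=238 R=2
Round 4 (k=4): L=2 R=225
Round 5 (k=23): L=225 R=60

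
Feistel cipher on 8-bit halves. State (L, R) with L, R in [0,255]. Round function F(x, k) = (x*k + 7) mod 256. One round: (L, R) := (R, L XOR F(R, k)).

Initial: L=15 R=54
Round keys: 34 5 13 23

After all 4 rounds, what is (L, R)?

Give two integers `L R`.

Round 1 (k=34): L=54 R=60
Round 2 (k=5): L=60 R=5
Round 3 (k=13): L=5 R=116
Round 4 (k=23): L=116 R=118

Answer: 116 118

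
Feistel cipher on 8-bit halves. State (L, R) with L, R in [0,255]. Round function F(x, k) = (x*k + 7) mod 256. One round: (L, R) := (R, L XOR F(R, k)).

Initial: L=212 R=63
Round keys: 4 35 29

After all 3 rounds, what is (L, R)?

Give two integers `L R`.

Round 1 (k=4): L=63 R=215
Round 2 (k=35): L=215 R=83
Round 3 (k=29): L=83 R=185

Answer: 83 185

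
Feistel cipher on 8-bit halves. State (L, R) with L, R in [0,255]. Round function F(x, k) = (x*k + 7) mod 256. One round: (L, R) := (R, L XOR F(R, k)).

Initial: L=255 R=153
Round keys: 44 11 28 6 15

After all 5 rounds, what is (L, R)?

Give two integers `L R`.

Answer: 11 127

Derivation:
Round 1 (k=44): L=153 R=172
Round 2 (k=11): L=172 R=242
Round 3 (k=28): L=242 R=211
Round 4 (k=6): L=211 R=11
Round 5 (k=15): L=11 R=127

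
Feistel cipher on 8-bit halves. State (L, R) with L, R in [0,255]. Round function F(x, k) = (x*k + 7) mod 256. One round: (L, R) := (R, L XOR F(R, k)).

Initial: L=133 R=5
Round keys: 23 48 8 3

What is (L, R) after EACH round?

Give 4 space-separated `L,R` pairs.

Answer: 5,255 255,210 210,104 104,237

Derivation:
Round 1 (k=23): L=5 R=255
Round 2 (k=48): L=255 R=210
Round 3 (k=8): L=210 R=104
Round 4 (k=3): L=104 R=237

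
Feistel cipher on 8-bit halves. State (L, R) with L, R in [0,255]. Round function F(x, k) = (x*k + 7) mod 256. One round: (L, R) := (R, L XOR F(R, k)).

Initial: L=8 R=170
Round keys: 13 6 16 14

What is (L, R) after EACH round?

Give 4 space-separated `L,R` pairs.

Round 1 (k=13): L=170 R=161
Round 2 (k=6): L=161 R=103
Round 3 (k=16): L=103 R=214
Round 4 (k=14): L=214 R=220

Answer: 170,161 161,103 103,214 214,220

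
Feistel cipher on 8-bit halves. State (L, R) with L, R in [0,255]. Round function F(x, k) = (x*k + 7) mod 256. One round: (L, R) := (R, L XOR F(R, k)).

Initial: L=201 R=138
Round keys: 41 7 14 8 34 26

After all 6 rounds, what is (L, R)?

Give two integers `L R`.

Answer: 126 41

Derivation:
Round 1 (k=41): L=138 R=232
Round 2 (k=7): L=232 R=213
Round 3 (k=14): L=213 R=69
Round 4 (k=8): L=69 R=250
Round 5 (k=34): L=250 R=126
Round 6 (k=26): L=126 R=41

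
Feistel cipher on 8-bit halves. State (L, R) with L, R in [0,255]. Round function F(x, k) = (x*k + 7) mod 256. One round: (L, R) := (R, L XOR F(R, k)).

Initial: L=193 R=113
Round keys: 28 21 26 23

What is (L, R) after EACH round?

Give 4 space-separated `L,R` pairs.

Round 1 (k=28): L=113 R=162
Round 2 (k=21): L=162 R=32
Round 3 (k=26): L=32 R=229
Round 4 (k=23): L=229 R=186

Answer: 113,162 162,32 32,229 229,186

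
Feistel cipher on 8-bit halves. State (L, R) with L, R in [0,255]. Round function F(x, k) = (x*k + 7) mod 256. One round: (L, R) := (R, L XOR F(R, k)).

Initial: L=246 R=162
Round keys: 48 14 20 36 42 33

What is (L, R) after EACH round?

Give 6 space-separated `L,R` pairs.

Round 1 (k=48): L=162 R=145
Round 2 (k=14): L=145 R=87
Round 3 (k=20): L=87 R=66
Round 4 (k=36): L=66 R=24
Round 5 (k=42): L=24 R=181
Round 6 (k=33): L=181 R=68

Answer: 162,145 145,87 87,66 66,24 24,181 181,68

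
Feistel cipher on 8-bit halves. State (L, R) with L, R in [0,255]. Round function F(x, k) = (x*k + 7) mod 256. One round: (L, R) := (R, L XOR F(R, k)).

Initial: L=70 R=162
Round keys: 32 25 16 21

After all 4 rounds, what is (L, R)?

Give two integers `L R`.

Round 1 (k=32): L=162 R=1
Round 2 (k=25): L=1 R=130
Round 3 (k=16): L=130 R=38
Round 4 (k=21): L=38 R=167

Answer: 38 167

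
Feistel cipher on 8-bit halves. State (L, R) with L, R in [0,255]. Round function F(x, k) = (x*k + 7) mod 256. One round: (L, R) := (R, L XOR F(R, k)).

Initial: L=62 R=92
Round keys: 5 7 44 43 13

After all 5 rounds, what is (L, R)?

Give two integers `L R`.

Round 1 (k=5): L=92 R=237
Round 2 (k=7): L=237 R=222
Round 3 (k=44): L=222 R=194
Round 4 (k=43): L=194 R=67
Round 5 (k=13): L=67 R=172

Answer: 67 172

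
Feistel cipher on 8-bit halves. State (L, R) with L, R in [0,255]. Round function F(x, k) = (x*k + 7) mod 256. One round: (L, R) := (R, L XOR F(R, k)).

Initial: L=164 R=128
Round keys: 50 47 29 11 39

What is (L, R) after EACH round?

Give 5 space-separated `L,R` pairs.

Round 1 (k=50): L=128 R=163
Round 2 (k=47): L=163 R=116
Round 3 (k=29): L=116 R=136
Round 4 (k=11): L=136 R=171
Round 5 (k=39): L=171 R=156

Answer: 128,163 163,116 116,136 136,171 171,156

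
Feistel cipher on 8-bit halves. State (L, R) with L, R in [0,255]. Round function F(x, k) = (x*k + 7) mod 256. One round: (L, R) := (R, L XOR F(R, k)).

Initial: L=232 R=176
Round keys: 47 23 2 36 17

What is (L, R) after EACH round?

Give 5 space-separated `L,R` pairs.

Round 1 (k=47): L=176 R=191
Round 2 (k=23): L=191 R=128
Round 3 (k=2): L=128 R=184
Round 4 (k=36): L=184 R=103
Round 5 (k=17): L=103 R=102

Answer: 176,191 191,128 128,184 184,103 103,102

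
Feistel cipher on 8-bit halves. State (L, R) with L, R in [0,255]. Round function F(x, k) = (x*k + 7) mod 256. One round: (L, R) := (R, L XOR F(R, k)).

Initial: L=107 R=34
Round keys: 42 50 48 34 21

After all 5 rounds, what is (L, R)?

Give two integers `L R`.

Round 1 (k=42): L=34 R=240
Round 2 (k=50): L=240 R=197
Round 3 (k=48): L=197 R=7
Round 4 (k=34): L=7 R=48
Round 5 (k=21): L=48 R=240

Answer: 48 240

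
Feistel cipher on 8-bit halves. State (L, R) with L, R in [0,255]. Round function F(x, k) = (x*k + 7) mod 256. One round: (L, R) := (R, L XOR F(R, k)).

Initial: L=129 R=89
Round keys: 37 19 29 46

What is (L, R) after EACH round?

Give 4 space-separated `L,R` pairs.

Answer: 89,101 101,223 223,47 47,166

Derivation:
Round 1 (k=37): L=89 R=101
Round 2 (k=19): L=101 R=223
Round 3 (k=29): L=223 R=47
Round 4 (k=46): L=47 R=166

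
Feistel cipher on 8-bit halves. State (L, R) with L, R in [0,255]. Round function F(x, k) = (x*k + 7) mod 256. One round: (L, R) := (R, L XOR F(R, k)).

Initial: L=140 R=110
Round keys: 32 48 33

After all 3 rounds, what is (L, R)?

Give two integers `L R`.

Answer: 121 235

Derivation:
Round 1 (k=32): L=110 R=75
Round 2 (k=48): L=75 R=121
Round 3 (k=33): L=121 R=235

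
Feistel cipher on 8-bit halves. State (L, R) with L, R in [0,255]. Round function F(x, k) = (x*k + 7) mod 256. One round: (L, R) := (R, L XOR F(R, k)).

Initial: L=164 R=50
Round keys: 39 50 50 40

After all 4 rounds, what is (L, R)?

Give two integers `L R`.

Answer: 44 236

Derivation:
Round 1 (k=39): L=50 R=1
Round 2 (k=50): L=1 R=11
Round 3 (k=50): L=11 R=44
Round 4 (k=40): L=44 R=236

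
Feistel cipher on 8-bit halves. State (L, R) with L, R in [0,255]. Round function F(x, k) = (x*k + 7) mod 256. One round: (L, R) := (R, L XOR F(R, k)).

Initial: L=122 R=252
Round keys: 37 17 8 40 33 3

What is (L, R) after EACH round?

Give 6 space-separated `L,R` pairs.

Answer: 252,9 9,92 92,238 238,107 107,60 60,208

Derivation:
Round 1 (k=37): L=252 R=9
Round 2 (k=17): L=9 R=92
Round 3 (k=8): L=92 R=238
Round 4 (k=40): L=238 R=107
Round 5 (k=33): L=107 R=60
Round 6 (k=3): L=60 R=208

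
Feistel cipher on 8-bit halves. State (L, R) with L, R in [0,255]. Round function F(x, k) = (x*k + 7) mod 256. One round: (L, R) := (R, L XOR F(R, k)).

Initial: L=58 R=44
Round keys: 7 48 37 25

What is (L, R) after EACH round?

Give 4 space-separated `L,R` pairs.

Round 1 (k=7): L=44 R=1
Round 2 (k=48): L=1 R=27
Round 3 (k=37): L=27 R=239
Round 4 (k=25): L=239 R=69

Answer: 44,1 1,27 27,239 239,69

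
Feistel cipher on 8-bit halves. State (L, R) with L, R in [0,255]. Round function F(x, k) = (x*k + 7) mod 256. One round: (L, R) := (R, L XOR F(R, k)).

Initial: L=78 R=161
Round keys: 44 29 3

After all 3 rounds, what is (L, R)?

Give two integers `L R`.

Round 1 (k=44): L=161 R=253
Round 2 (k=29): L=253 R=17
Round 3 (k=3): L=17 R=199

Answer: 17 199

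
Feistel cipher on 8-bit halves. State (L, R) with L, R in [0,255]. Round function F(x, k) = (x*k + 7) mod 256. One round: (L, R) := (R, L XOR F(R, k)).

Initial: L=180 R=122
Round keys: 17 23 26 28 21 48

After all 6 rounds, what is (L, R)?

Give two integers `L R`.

Answer: 16 104

Derivation:
Round 1 (k=17): L=122 R=149
Round 2 (k=23): L=149 R=16
Round 3 (k=26): L=16 R=50
Round 4 (k=28): L=50 R=111
Round 5 (k=21): L=111 R=16
Round 6 (k=48): L=16 R=104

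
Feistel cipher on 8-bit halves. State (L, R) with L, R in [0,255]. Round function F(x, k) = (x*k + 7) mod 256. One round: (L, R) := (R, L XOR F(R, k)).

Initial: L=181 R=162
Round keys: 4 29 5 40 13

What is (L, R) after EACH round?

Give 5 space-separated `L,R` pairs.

Round 1 (k=4): L=162 R=58
Round 2 (k=29): L=58 R=59
Round 3 (k=5): L=59 R=20
Round 4 (k=40): L=20 R=28
Round 5 (k=13): L=28 R=103

Answer: 162,58 58,59 59,20 20,28 28,103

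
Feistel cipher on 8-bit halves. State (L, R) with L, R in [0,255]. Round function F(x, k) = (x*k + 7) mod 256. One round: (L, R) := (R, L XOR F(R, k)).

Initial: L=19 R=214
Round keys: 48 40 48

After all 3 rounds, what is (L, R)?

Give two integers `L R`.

Answer: 241 3

Derivation:
Round 1 (k=48): L=214 R=52
Round 2 (k=40): L=52 R=241
Round 3 (k=48): L=241 R=3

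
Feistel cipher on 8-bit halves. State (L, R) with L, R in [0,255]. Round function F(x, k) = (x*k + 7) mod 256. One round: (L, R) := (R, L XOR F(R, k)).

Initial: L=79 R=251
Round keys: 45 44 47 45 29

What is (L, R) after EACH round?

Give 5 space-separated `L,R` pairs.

Answer: 251,105 105,232 232,246 246,173 173,86

Derivation:
Round 1 (k=45): L=251 R=105
Round 2 (k=44): L=105 R=232
Round 3 (k=47): L=232 R=246
Round 4 (k=45): L=246 R=173
Round 5 (k=29): L=173 R=86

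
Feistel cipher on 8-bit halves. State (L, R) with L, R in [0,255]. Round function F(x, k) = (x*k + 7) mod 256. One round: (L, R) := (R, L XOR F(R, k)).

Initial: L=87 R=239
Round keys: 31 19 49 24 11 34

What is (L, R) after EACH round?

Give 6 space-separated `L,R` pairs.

Answer: 239,175 175,235 235,173 173,212 212,142 142,55

Derivation:
Round 1 (k=31): L=239 R=175
Round 2 (k=19): L=175 R=235
Round 3 (k=49): L=235 R=173
Round 4 (k=24): L=173 R=212
Round 5 (k=11): L=212 R=142
Round 6 (k=34): L=142 R=55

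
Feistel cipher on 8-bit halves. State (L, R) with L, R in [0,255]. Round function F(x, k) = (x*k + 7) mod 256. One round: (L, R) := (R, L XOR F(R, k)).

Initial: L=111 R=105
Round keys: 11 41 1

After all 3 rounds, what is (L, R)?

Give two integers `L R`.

Round 1 (k=11): L=105 R=229
Round 2 (k=41): L=229 R=221
Round 3 (k=1): L=221 R=1

Answer: 221 1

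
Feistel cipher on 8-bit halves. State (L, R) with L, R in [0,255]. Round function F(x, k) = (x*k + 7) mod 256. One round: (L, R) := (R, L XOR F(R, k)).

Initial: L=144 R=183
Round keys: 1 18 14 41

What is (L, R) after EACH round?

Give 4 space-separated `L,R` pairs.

Round 1 (k=1): L=183 R=46
Round 2 (k=18): L=46 R=244
Round 3 (k=14): L=244 R=113
Round 4 (k=41): L=113 R=212

Answer: 183,46 46,244 244,113 113,212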